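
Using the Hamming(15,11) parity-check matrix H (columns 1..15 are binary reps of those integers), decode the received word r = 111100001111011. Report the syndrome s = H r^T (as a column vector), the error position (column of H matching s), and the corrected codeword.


s = (0, 0, 0, 1)^T, error position = 1, corrected codeword c = 011100001111011

Compute s = H r^T mod 2 one row at a time:
  s_1 = 0 + 1 + 1 + 1 + 1 + 0 + 1 + 1 = 6 ≡ 0 (mod 2).
  s_2 = 1 + 0 + 0 + 0 + 1 + 0 + 1 + 1 = 4 ≡ 0 (mod 2).
  s_3 = 1 + 1 + 0 + 0 + 1 + 1 + 1 + 1 = 6 ≡ 0 (mod 2).
  s_4 = 1 + 1 + 0 + 0 + 1 + 1 + 0 + 1 = 5 ≡ 1 (mod 2).
s = (0, 0, 0, 1)^T — this equals column 1 of H (binary 0001), so error is at position 1.
Correct: flip bit 1 of r = 111100001111011 to get c = 011100001111011.


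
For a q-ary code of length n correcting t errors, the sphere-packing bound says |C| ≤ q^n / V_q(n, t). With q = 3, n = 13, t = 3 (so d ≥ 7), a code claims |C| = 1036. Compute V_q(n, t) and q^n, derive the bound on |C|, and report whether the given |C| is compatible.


V_q(n, t) = 2627, q^n = 1594323, Hamming bound = 606, |C| = 1036 > bound (violated).

Step 1: Compute V_q(n, t) = Σ_{j=0}^3 C(n, j) (q−1)^j.
  j = 0: C(13,0)·(2)^0 = 1·1 = 1.
  j = 1: C(13,1)·(2)^1 = 13·2 = 26.
  j = 2: C(13,2)·(2)^2 = 78·4 = 312.
  j = 3: C(13,3)·(2)^3 = 286·8 = 2288.
  V_q(n, t) = 1 + 26 + 312 + 2288 = 2627.
Step 2: q^n = 3^13 = 1594323.
Step 3: Hamming bound ⌊q^n / V_q(n,t)⌋ = ⌊1594323/2627⌋ = 606.
Step 4: Compare |C| = 1036 to 606: violated.
The claimed |C| lies above the Hamming bound, so no 3-ary code of length 13 with d ≥ 7 can have 1036 codewords.


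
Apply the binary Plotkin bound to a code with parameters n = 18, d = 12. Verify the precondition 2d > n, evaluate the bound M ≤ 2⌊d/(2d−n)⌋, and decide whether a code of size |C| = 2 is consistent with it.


Plotkin bound M ≤ 4; given |C| = 2 ≤ bound (satisfied).

Check applicability: 2d = 24, n = 18.
2d − n = 6 > 0, so Plotkin applies.
Compute d/(2d−n) = 12/6 ≈ 2.0000.
⌊d/(2d−n)⌋ = 2.
Plotkin bound: M ≤ 2·2 = 4.
Given |C| = 2, check: satisfied.
This |C| is below the Plotkin bound.


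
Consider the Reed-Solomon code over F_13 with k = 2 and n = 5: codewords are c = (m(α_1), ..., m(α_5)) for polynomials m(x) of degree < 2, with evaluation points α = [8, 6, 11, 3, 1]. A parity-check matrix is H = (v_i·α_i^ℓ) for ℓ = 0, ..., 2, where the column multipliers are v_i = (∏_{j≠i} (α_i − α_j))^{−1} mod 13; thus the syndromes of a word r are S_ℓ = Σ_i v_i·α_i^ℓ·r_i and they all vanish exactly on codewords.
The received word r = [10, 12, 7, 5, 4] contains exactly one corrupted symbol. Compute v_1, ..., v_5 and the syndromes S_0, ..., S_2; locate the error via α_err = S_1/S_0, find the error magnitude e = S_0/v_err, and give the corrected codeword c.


S = (6, 5, 2), error at position 4, error magnitude e = 3, c = [10, 12, 7, 2, 4].

Step 1: column multipliers v_i = (∏_{j≠i}(α_i − α_j))^{−1} mod 13.
  i = 1 (α = 8): (8−6)(8−11)(8−3)(8−1) = 2·(−3)·5·7 = −210 ≡ 11, so v_1 = 11^{−1} = 6 (mod 13).
  i = 2 (α = 6): (6−8)(6−11)(6−3)(6−1) = (−2)·(−5)·3·5 = 150 ≡ 7, so v_2 = 7^{−1} = 2 (mod 13).
  i = 3 (α = 11): (11−8)(11−6)(11−3)(11−1) = 3·5·8·10 = 1200 ≡ 4, so v_3 = 4^{−1} = 10 (mod 13).
  i = 4 (α = 3): (3−8)(3−6)(3−11)(3−1) = (−5)·(−3)·(−8)·2 = −240 ≡ 7, so v_4 = 7^{−1} = 2 (mod 13).
  i = 5 (α = 1): (1−8)(1−6)(1−11)(1−3) = (−7)·(−5)·(−10)·(−2) = 700 ≡ 11, so v_5 = 11^{−1} = 6 (mod 13).
  v = [6, 2, 10, 2, 6].
Step 2: syndromes of r = [10, 12, 7, 5, 4] (all sums mod 13).
  S_0 = Σ v_i r_i = 6·10 + 2·12 + 10·7 + 2·5 + 6·4 = 188 ≡ 6.
  S_1 = Σ v_i α_i r_i = 6·8·10 + 2·6·12 + 10·11·7 + 2·3·5 + 6·1·4 = 1448 ≡ 5.
  α_i^2 mod 13 = [12, 10, 4, 9, 1].
  S_2 = Σ v_i α_i^2 r_i = 6·12·10 + 2·10·12 + 10·4·7 + 2·9·5 + 6·1·4 = 1354 ≡ 2.
  S = (6, 5, 2) ≠ 0, so r is not a codeword (an error is present).
Step 3: locate the error. For a single error e at position i, S_ℓ = v_i·e·α_i^ℓ, so α_err = S_1/S_0.
  S_0^{−1} = 6^{−1} = 11 (mod 13), so α_err = 5·11 = 55 ≡ 3 = α_4. Error position i = 4.
  Consistency check: S_2/S_1 = 2·8 = 16 ≡ 3 = α_err ✓ (single-error assumption holds).
Step 4: error magnitude e = S_0/v_4 = S_0·∏_{j≠4}(α_4 − α_j) = 6·7 = 42 ≡ 3 (mod 13).
Step 5: correct position 4: c_4 = r_4 − e = 5 − 3 ≡ 2 (mod 13). Hence c = [10, 12, 7, 2, 4].
  Check: interpolating c through the α_i gives m(x) = 5 + 12·x (degree < 2) with m(α_i) = c_i for every i, so c is indeed a codeword.


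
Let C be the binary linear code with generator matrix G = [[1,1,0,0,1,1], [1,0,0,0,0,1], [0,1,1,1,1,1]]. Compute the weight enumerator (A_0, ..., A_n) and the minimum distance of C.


Weight distribution: A_0 = 1, A_2 = 2, A_3 = 2, A_4 = 1, A_5 = 2. Minimum distance d = 2.

Enumerate all 2^3 = 8 messages m ∈ F_2^3.
For each, compute codeword c = mG in F_2^6, then tally its weight.
  m = 000 → c = 000000, weight = 0.
  m = 100 → c = 110011, weight = 4.
  m = 010 → c = 100001, weight = 2.
  m = 110 → c = 010010, weight = 2.
  m = 001 → c = 011111, weight = 5.
  m = 101 → c = 101100, weight = 3.
  m = 011 → c = 111110, weight = 5.
  m = 111 → c = 001101, weight = 3.
Tally weights:
  weight 0: 1 codewords.
  weight 2: 2 codewords.
  weight 3: 2 codewords.
  weight 4: 1 codewords.
  weight 5: 2 codewords.
Minimum distance d = smallest w > 0 with A_w > 0 = 2.
Sanity: Σ A_w = 8 = 2^3 = 8 ✓.


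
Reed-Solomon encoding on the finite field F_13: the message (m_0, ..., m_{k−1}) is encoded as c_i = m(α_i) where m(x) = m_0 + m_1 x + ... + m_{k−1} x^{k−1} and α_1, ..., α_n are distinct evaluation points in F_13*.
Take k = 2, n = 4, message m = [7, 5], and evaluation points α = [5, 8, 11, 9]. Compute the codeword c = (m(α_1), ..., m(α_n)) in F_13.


c = [6, 8, 10, 0]

Message polynomial: m(x) = 7 + 5·x (mod 13).
For each evaluation point α_i, compute m(α_i) mod 13:
  α_1 = 5: Horner steps 5 → 6, so m(5) = 6.
  α_2 = 8: Horner steps 5 → 8, so m(8) = 8.
  α_3 = 11: Horner steps 5 → 10, so m(11) = 10.
  α_4 = 9: Horner steps 5 → 0, so m(9) = 0.
Codeword c = [6, 8, 10, 0] ∈ F_13^4.


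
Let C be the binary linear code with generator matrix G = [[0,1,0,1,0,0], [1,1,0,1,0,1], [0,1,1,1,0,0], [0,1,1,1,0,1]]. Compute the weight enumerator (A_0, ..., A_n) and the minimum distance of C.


Weight distribution: A_0 = 1, A_1 = 3, A_2 = 4, A_3 = 4, A_4 = 3, A_5 = 1. Minimum distance d = 1.

Enumerate all 2^4 = 16 messages m ∈ F_2^4.
For each, compute codeword c = mG in F_2^6, then tally its weight.
  m = 0000 → c = 000000, weight = 0.
  m = 1000 → c = 010100, weight = 2.
  m = 0100 → c = 110101, weight = 4.
  m = 1100 → c = 100001, weight = 2.
  m = 0010 → c = 011100, weight = 3.
  m = 1010 → c = 001000, weight = 1.
  m = 0110 → c = 101001, weight = 3.
  m = 1110 → c = 111101, weight = 5.
  m = 0001 → c = 011101, weight = 4.
  m = 1001 → c = 001001, weight = 2.
  m = 0101 → c = 101000, weight = 2.
  m = 1101 → c = 111100, weight = 4.
  m = 0011 → c = 000001, weight = 1.
  m = 1011 → c = 010101, weight = 3.
  m = 0111 → c = 110100, weight = 3.
  m = 1111 → c = 100000, weight = 1.
Tally weights:
  weight 0: 1 codewords.
  weight 1: 3 codewords.
  weight 2: 4 codewords.
  weight 3: 4 codewords.
  weight 4: 3 codewords.
  weight 5: 1 codewords.
Minimum distance d = smallest w > 0 with A_w > 0 = 1.
Sanity: Σ A_w = 16 = 2^4 = 16 ✓.


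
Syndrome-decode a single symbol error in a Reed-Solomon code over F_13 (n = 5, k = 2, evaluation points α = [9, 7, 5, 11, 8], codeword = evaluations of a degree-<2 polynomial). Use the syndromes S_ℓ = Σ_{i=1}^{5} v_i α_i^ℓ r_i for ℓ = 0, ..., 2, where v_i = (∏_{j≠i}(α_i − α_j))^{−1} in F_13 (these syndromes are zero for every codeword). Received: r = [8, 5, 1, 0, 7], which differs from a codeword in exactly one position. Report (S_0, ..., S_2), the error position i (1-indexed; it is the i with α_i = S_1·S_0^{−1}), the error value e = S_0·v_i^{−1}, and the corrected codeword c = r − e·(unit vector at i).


S = (9, 3, 1), error at position 1, error magnitude e = 12, c = [9, 5, 1, 0, 7].

Step 1: column multipliers v_i = (∏_{j≠i}(α_i − α_j))^{−1} mod 13.
  i = 1 (α = 9): (9−7)(9−5)(9−11)(9−8) = 2·4·(−2)·1 = −16 ≡ 10, so v_1 = 10^{−1} = 4 (mod 13).
  i = 2 (α = 7): (7−9)(7−5)(7−11)(7−8) = (−2)·2·(−4)·(−1) = −16 ≡ 10, so v_2 = 10^{−1} = 4 (mod 13).
  i = 3 (α = 5): (5−9)(5−7)(5−11)(5−8) = (−4)·(−2)·(−6)·(−3) = 144 ≡ 1, so v_3 = 1^{−1} = 1 (mod 13).
  i = 4 (α = 11): (11−9)(11−7)(11−5)(11−8) = 2·4·6·3 = 144 ≡ 1, so v_4 = 1^{−1} = 1 (mod 13).
  i = 5 (α = 8): (8−9)(8−7)(8−5)(8−11) = (−1)·1·3·(−3) = 9 ≡ 9, so v_5 = 9^{−1} = 3 (mod 13).
  v = [4, 4, 1, 1, 3].
Step 2: syndromes of r = [8, 5, 1, 0, 7] (all sums mod 13).
  S_0 = Σ v_i r_i = 4·8 + 4·5 + 1·1 + 1·0 + 3·7 = 74 ≡ 9.
  S_1 = Σ v_i α_i r_i = 4·9·8 + 4·7·5 + 1·5·1 + 1·11·0 + 3·8·7 = 601 ≡ 3.
  α_i^2 mod 13 = [3, 10, 12, 4, 12].
  S_2 = Σ v_i α_i^2 r_i = 4·3·8 + 4·10·5 + 1·12·1 + 1·4·0 + 3·12·7 = 560 ≡ 1.
  S = (9, 3, 1) ≠ 0, so r is not a codeword (an error is present).
Step 3: locate the error. For a single error e at position i, S_ℓ = v_i·e·α_i^ℓ, so α_err = S_1/S_0.
  S_0^{−1} = 9^{−1} = 3 (mod 13), so α_err = 3·3 = 9 ≡ 9 = α_1. Error position i = 1.
  Consistency check: S_2/S_1 = 1·9 = 9 ≡ 9 = α_err ✓ (single-error assumption holds).
Step 4: error magnitude e = S_0/v_1 = S_0·∏_{j≠1}(α_1 − α_j) = 9·10 = 90 ≡ 12 (mod 13).
Step 5: correct position 1: c_1 = r_1 − e = 8 − 12 ≡ 9 (mod 13). Hence c = [9, 5, 1, 0, 7].
  Check: interpolating c through the α_i gives m(x) = 4 + 2·x (degree < 2) with m(α_i) = c_i for every i, so c is indeed a codeword.


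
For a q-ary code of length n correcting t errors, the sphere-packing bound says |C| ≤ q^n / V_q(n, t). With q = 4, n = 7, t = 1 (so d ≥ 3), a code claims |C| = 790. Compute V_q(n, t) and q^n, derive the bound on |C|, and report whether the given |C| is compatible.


V_q(n, t) = 22, q^n = 16384, Hamming bound = 744, |C| = 790 > bound (violated).

Step 1: Compute V_q(n, t) = Σ_{j=0}^1 C(n, j) (q−1)^j.
  j = 0: C(7,0)·(3)^0 = 1·1 = 1.
  j = 1: C(7,1)·(3)^1 = 7·3 = 21.
  V_q(n, t) = 1 + 21 = 22.
Step 2: q^n = 4^7 = 16384.
Step 3: Hamming bound ⌊q^n / V_q(n,t)⌋ = ⌊16384/22⌋ = 744.
Step 4: Compare |C| = 790 to 744: violated.
The claimed |C| lies above the Hamming bound, so no 4-ary code of length 7 with d ≥ 3 can have 790 codewords.


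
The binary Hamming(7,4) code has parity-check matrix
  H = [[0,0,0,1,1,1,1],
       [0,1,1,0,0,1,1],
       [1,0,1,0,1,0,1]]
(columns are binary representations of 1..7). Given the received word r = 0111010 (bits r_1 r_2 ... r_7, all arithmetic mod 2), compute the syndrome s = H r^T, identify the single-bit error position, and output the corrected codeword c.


s = (0, 1, 1)^T, error position = 3, corrected codeword c = 0101010

Compute s = H r^T mod 2 one row at a time:
  s_1 = 1 + 0 + 1 + 0 = 2 ≡ 0 (mod 2).
  s_2 = 1 + 1 + 1 + 0 = 3 ≡ 1 (mod 2).
  s_3 = 0 + 1 + 0 + 0 = 1 ≡ 1 (mod 2).
s = (0, 1, 1)^T — this equals column 3 of H (binary 011), so error is at position 3.
Correct: flip bit 3 of r = 0111010 to get c = 0101010.


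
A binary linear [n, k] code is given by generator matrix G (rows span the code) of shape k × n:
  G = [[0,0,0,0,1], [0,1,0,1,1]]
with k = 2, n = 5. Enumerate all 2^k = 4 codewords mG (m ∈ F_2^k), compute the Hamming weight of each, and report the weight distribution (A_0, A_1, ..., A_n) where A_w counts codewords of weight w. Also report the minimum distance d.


Weight distribution: A_0 = 1, A_1 = 1, A_2 = 1, A_3 = 1. Minimum distance d = 1.

Enumerate all 2^2 = 4 messages m ∈ F_2^2.
For each, compute codeword c = mG in F_2^5, then tally its weight.
  m = 00 → c = 00000, weight = 0.
  m = 10 → c = 00001, weight = 1.
  m = 01 → c = 01011, weight = 3.
  m = 11 → c = 01010, weight = 2.
Tally weights:
  weight 0: 1 codewords.
  weight 1: 1 codewords.
  weight 2: 1 codewords.
  weight 3: 1 codewords.
Minimum distance d = smallest w > 0 with A_w > 0 = 1.
Sanity: Σ A_w = 4 = 2^2 = 4 ✓.


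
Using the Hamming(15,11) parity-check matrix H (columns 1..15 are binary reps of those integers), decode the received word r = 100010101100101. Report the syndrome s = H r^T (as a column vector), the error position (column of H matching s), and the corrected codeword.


s = (0, 0, 1, 0)^T, error position = 2, corrected codeword c = 110010101100101

Compute s = H r^T mod 2 one row at a time:
  s_1 = 0 + 1 + 1 + 0 + 0 + 1 + 0 + 1 = 4 ≡ 0 (mod 2).
  s_2 = 0 + 1 + 0 + 1 + 0 + 1 + 0 + 1 = 4 ≡ 0 (mod 2).
  s_3 = 0 + 0 + 0 + 1 + 1 + 0 + 0 + 1 = 3 ≡ 1 (mod 2).
  s_4 = 1 + 0 + 1 + 1 + 1 + 0 + 1 + 1 = 6 ≡ 0 (mod 2).
s = (0, 0, 1, 0)^T — this equals column 2 of H (binary 0010), so error is at position 2.
Correct: flip bit 2 of r = 100010101100101 to get c = 110010101100101.


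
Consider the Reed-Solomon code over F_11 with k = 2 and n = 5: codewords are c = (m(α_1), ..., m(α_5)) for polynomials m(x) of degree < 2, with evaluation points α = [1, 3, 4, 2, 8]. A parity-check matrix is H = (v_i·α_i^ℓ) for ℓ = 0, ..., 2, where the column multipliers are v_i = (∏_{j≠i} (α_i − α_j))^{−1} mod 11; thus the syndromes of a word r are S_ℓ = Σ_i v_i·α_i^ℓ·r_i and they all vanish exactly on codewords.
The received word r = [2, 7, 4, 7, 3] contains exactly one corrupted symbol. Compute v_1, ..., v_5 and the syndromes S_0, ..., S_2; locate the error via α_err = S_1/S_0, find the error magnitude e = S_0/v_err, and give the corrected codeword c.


S = (3, 6, 1), error at position 4, error magnitude e = 8, c = [2, 7, 4, 10, 3].

Step 1: column multipliers v_i = (∏_{j≠i}(α_i − α_j))^{−1} mod 11.
  i = 1 (α = 1): (1−3)(1−4)(1−2)(1−8) = (−2)·(−3)·(−1)·(−7) = 42 ≡ 9, so v_1 = 9^{−1} = 5 (mod 11).
  i = 2 (α = 3): (3−1)(3−4)(3−2)(3−8) = 2·(−1)·1·(−5) = 10 ≡ 10, so v_2 = 10^{−1} = 10 (mod 11).
  i = 3 (α = 4): (4−1)(4−3)(4−2)(4−8) = 3·1·2·(−4) = −24 ≡ 9, so v_3 = 9^{−1} = 5 (mod 11).
  i = 4 (α = 2): (2−1)(2−3)(2−4)(2−8) = 1·(−1)·(−2)·(−6) = −12 ≡ 10, so v_4 = 10^{−1} = 10 (mod 11).
  i = 5 (α = 8): (8−1)(8−3)(8−4)(8−2) = 7·5·4·6 = 840 ≡ 4, so v_5 = 4^{−1} = 3 (mod 11).
  v = [5, 10, 5, 10, 3].
Step 2: syndromes of r = [2, 7, 4, 7, 3] (all sums mod 11).
  S_0 = Σ v_i r_i = 5·2 + 10·7 + 5·4 + 10·7 + 3·3 = 179 ≡ 3.
  S_1 = Σ v_i α_i r_i = 5·1·2 + 10·3·7 + 5·4·4 + 10·2·7 + 3·8·3 = 512 ≡ 6.
  α_i^2 mod 11 = [1, 9, 5, 4, 9].
  S_2 = Σ v_i α_i^2 r_i = 5·1·2 + 10·9·7 + 5·5·4 + 10·4·7 + 3·9·3 = 1101 ≡ 1.
  S = (3, 6, 1) ≠ 0, so r is not a codeword (an error is present).
Step 3: locate the error. For a single error e at position i, S_ℓ = v_i·e·α_i^ℓ, so α_err = S_1/S_0.
  S_0^{−1} = 3^{−1} = 4 (mod 11), so α_err = 6·4 = 24 ≡ 2 = α_4. Error position i = 4.
  Consistency check: S_2/S_1 = 1·2 = 2 ≡ 2 = α_err ✓ (single-error assumption holds).
Step 4: error magnitude e = S_0/v_4 = S_0·∏_{j≠4}(α_4 − α_j) = 3·10 = 30 ≡ 8 (mod 11).
Step 5: correct position 4: c_4 = r_4 − e = 7 − 8 ≡ 10 (mod 11). Hence c = [2, 7, 4, 10, 3].
  Check: interpolating c through the α_i gives m(x) = 5 + 8·x (degree < 2) with m(α_i) = c_i for every i, so c is indeed a codeword.


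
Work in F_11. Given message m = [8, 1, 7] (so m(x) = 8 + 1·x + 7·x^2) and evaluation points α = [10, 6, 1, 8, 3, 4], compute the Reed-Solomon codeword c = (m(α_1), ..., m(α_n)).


c = [3, 2, 5, 2, 8, 3]

Message polynomial: m(x) = 8 + 1·x + 7·x^2 (mod 11).
For each evaluation point α_i, compute m(α_i) mod 11:
  α_1 = 10: Horner steps 7 → 5 → 3, so m(10) = 3.
  α_2 = 6: Horner steps 7 → 10 → 2, so m(6) = 2.
  α_3 = 1: Horner steps 7 → 8 → 5, so m(1) = 5.
  α_4 = 8: Horner steps 7 → 2 → 2, so m(8) = 2.
  α_5 = 3: Horner steps 7 → 0 → 8, so m(3) = 8.
  α_6 = 4: Horner steps 7 → 7 → 3, so m(4) = 3.
Codeword c = [3, 2, 5, 2, 8, 3] ∈ F_11^6.


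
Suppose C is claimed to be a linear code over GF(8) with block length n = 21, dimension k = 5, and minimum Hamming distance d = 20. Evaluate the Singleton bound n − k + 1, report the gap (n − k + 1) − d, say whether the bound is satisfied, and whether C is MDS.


Singleton RHS = n − k + 1 = 17, slack = -3, bound violated (no such code; not MDS).

Singleton bound: d ≤ n − k + 1.
Here n = 21, k = 5, so n − k + 1 = 17.
Given d = 20, check d ≤ 17: NO.
Slack = (n − k + 1) − d = -3.
The slack is negative: d = 20 exceeds n − k + 1 = 17 by 3, so the Singleton bound is violated and no linear [21, 5, 20]_8 code can exist. In particular it is not MDS (MDS requires d = n − k + 1 exactly).
Description: the claimed parameters are [21, 5, 20]_8; such a code would be impossible (violates the Singleton bound).


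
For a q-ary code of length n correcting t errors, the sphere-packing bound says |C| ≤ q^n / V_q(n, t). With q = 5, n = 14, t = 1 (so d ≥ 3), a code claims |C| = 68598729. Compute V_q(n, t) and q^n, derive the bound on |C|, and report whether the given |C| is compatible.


V_q(n, t) = 57, q^n = 6103515625, Hamming bound = 107079221, |C| = 68598729 ≤ bound (satisfied).

Step 1: Compute V_q(n, t) = Σ_{j=0}^1 C(n, j) (q−1)^j.
  j = 0: C(14,0)·(4)^0 = 1·1 = 1.
  j = 1: C(14,1)·(4)^1 = 14·4 = 56.
  V_q(n, t) = 1 + 56 = 57.
Step 2: q^n = 5^14 = 6103515625.
Step 3: Hamming bound ⌊q^n / V_q(n,t)⌋ = ⌊6103515625/57⌋ = 107079221.
Step 4: Compare |C| = 68598729 to 107079221: satisfied.
The claimed |C| lies below the Hamming bound.


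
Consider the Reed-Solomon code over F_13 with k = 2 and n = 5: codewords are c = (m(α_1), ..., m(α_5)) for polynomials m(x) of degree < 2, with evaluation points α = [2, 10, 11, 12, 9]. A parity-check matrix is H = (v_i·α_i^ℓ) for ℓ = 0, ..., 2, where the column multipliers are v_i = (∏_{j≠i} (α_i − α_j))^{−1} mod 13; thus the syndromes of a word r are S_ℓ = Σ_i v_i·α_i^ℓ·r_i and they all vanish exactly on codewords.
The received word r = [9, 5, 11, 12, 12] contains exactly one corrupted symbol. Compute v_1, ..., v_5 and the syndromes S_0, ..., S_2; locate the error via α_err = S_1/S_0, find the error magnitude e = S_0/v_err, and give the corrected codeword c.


S = (1, 12, 1), error at position 4, error magnitude e = 8, c = [9, 5, 11, 4, 12].

Step 1: column multipliers v_i = (∏_{j≠i}(α_i − α_j))^{−1} mod 13.
  i = 1 (α = 2): (2−10)(2−11)(2−12)(2−9) = (−8)·(−9)·(−10)·(−7) = 5040 ≡ 9, so v_1 = 9^{−1} = 3 (mod 13).
  i = 2 (α = 10): (10−2)(10−11)(10−12)(10−9) = 8·(−1)·(−2)·1 = 16 ≡ 3, so v_2 = 3^{−1} = 9 (mod 13).
  i = 3 (α = 11): (11−2)(11−10)(11−12)(11−9) = 9·1·(−1)·2 = −18 ≡ 8, so v_3 = 8^{−1} = 5 (mod 13).
  i = 4 (α = 12): (12−2)(12−10)(12−11)(12−9) = 10·2·1·3 = 60 ≡ 8, so v_4 = 8^{−1} = 5 (mod 13).
  i = 5 (α = 9): (9−2)(9−10)(9−11)(9−12) = 7·(−1)·(−2)·(−3) = −42 ≡ 10, so v_5 = 10^{−1} = 4 (mod 13).
  v = [3, 9, 5, 5, 4].
Step 2: syndromes of r = [9, 5, 11, 12, 12] (all sums mod 13).
  S_0 = Σ v_i r_i = 3·9 + 9·5 + 5·11 + 5·12 + 4·12 = 235 ≡ 1.
  S_1 = Σ v_i α_i r_i = 3·2·9 + 9·10·5 + 5·11·11 + 5·12·12 + 4·9·12 = 2261 ≡ 12.
  α_i^2 mod 13 = [4, 9, 4, 1, 3].
  S_2 = Σ v_i α_i^2 r_i = 3·4·9 + 9·9·5 + 5·4·11 + 5·1·12 + 4·3·12 = 937 ≡ 1.
  S = (1, 12, 1) ≠ 0, so r is not a codeword (an error is present).
Step 3: locate the error. For a single error e at position i, S_ℓ = v_i·e·α_i^ℓ, so α_err = S_1/S_0.
  S_0^{−1} = 1^{−1} = 1 (mod 13), so α_err = 12·1 = 12 ≡ 12 = α_4. Error position i = 4.
  Consistency check: S_2/S_1 = 1·12 = 12 ≡ 12 = α_err ✓ (single-error assumption holds).
Step 4: error magnitude e = S_0/v_4 = S_0·∏_{j≠4}(α_4 − α_j) = 1·8 = 8 ≡ 8 (mod 13).
Step 5: correct position 4: c_4 = r_4 − e = 12 − 8 ≡ 4 (mod 13). Hence c = [9, 5, 11, 4, 12].
  Check: interpolating c through the α_i gives m(x) = 10 + 6·x (degree < 2) with m(α_i) = c_i for every i, so c is indeed a codeword.


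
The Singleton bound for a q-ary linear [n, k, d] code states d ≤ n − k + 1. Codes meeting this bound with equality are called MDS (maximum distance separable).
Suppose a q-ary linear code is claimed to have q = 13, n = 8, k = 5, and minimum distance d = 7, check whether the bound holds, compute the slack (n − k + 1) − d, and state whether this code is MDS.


Singleton RHS = n − k + 1 = 4, slack = -3, bound violated (no such code; not MDS).

Singleton bound: d ≤ n − k + 1.
Here n = 8, k = 5, so n − k + 1 = 4.
Given d = 7, check d ≤ 4: NO.
Slack = (n − k + 1) − d = -3.
The slack is negative: d = 7 exceeds n − k + 1 = 4 by 3, so the Singleton bound is violated and no linear [8, 5, 7]_13 code can exist. In particular it is not MDS (MDS requires d = n − k + 1 exactly).
Description: the claimed parameters are [8, 5, 7]_13; such a code would be impossible (violates the Singleton bound).


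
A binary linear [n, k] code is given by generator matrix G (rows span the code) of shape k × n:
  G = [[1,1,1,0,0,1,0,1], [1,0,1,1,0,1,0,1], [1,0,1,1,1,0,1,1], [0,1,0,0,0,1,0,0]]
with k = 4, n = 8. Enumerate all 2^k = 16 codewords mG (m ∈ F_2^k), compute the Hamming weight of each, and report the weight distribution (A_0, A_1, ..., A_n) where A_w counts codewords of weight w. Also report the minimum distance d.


Weight distribution: A_0 = 1, A_2 = 3, A_3 = 4, A_5 = 4, A_6 = 3, A_8 = 1. Minimum distance d = 2.

Enumerate all 2^4 = 16 messages m ∈ F_2^4.
For each, compute codeword c = mG in F_2^8, then tally its weight.
  m = 0000 → c = 00000000, weight = 0.
  m = 1000 → c = 11100101, weight = 5.
  m = 0100 → c = 10110101, weight = 5.
  m = 1100 → c = 01010000, weight = 2.
  m = 0010 → c = 10111011, weight = 6.
  m = 1010 → c = 01011110, weight = 5.
  m = 0110 → c = 00001110, weight = 3.
  m = 1110 → c = 11101011, weight = 6.
  m = 0001 → c = 01000100, weight = 2.
  m = 1001 → c = 10100001, weight = 3.
  m = 0101 → c = 11110001, weight = 5.
  m = 1101 → c = 00010100, weight = 2.
  m = 0011 → c = 11111111, weight = 8.
  m = 1011 → c = 00011010, weight = 3.
  m = 0111 → c = 01001010, weight = 3.
  m = 1111 → c = 10101111, weight = 6.
Tally weights:
  weight 0: 1 codewords.
  weight 2: 3 codewords.
  weight 3: 4 codewords.
  weight 5: 4 codewords.
  weight 6: 3 codewords.
  weight 8: 1 codewords.
Minimum distance d = smallest w > 0 with A_w > 0 = 2.
Sanity: Σ A_w = 16 = 2^4 = 16 ✓.


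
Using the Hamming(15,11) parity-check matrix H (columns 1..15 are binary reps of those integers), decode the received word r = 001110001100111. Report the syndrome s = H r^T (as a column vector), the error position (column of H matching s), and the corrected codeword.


s = (1, 1, 0, 1)^T, error position = 13, corrected codeword c = 001110001100011

Compute s = H r^T mod 2 one row at a time:
  s_1 = 0 + 1 + 1 + 0 + 0 + 1 + 1 + 1 = 5 ≡ 1 (mod 2).
  s_2 = 1 + 1 + 0 + 0 + 0 + 1 + 1 + 1 = 5 ≡ 1 (mod 2).
  s_3 = 0 + 1 + 0 + 0 + 1 + 0 + 1 + 1 = 4 ≡ 0 (mod 2).
  s_4 = 0 + 1 + 1 + 0 + 1 + 0 + 1 + 1 = 5 ≡ 1 (mod 2).
s = (1, 1, 0, 1)^T — this equals column 13 of H (binary 1101), so error is at position 13.
Correct: flip bit 13 of r = 001110001100111 to get c = 001110001100011.


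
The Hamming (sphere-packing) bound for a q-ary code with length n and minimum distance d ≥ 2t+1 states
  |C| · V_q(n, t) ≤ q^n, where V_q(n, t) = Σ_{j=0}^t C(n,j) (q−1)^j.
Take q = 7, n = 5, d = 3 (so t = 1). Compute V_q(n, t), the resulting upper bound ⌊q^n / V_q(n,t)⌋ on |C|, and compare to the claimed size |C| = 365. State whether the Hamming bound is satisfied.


V_q(n, t) = 31, q^n = 16807, Hamming bound = 542, |C| = 365 ≤ bound (satisfied).

Step 1: Compute V_q(n, t) = Σ_{j=0}^1 C(n, j) (q−1)^j.
  j = 0: C(5,0)·(6)^0 = 1·1 = 1.
  j = 1: C(5,1)·(6)^1 = 5·6 = 30.
  V_q(n, t) = 1 + 30 = 31.
Step 2: q^n = 7^5 = 16807.
Step 3: Hamming bound ⌊q^n / V_q(n,t)⌋ = ⌊16807/31⌋ = 542.
Step 4: Compare |C| = 365 to 542: satisfied.
The claimed |C| lies below the Hamming bound.


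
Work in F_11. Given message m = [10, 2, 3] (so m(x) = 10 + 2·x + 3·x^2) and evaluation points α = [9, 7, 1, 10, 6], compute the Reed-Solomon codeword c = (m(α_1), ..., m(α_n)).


c = [7, 6, 4, 0, 9]

Message polynomial: m(x) = 10 + 2·x + 3·x^2 (mod 11).
For each evaluation point α_i, compute m(α_i) mod 11:
  α_1 = 9: Horner steps 3 → 7 → 7, so m(9) = 7.
  α_2 = 7: Horner steps 3 → 1 → 6, so m(7) = 6.
  α_3 = 1: Horner steps 3 → 5 → 4, so m(1) = 4.
  α_4 = 10: Horner steps 3 → 10 → 0, so m(10) = 0.
  α_5 = 6: Horner steps 3 → 9 → 9, so m(6) = 9.
Codeword c = [7, 6, 4, 0, 9] ∈ F_11^5.


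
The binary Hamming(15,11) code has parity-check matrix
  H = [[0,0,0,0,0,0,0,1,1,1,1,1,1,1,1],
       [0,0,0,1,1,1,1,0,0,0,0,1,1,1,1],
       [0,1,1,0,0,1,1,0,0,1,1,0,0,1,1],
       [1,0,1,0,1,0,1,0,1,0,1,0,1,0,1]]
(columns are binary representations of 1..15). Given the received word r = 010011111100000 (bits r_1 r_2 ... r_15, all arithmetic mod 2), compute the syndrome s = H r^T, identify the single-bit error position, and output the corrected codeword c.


s = (1, 1, 0, 1)^T, error position = 13, corrected codeword c = 010011111100100

Compute s = H r^T mod 2 one row at a time:
  s_1 = 1 + 1 + 1 + 0 + 0 + 0 + 0 + 0 = 3 ≡ 1 (mod 2).
  s_2 = 0 + 1 + 1 + 1 + 0 + 0 + 0 + 0 = 3 ≡ 1 (mod 2).
  s_3 = 1 + 0 + 1 + 1 + 1 + 0 + 0 + 0 = 4 ≡ 0 (mod 2).
  s_4 = 0 + 0 + 1 + 1 + 1 + 0 + 0 + 0 = 3 ≡ 1 (mod 2).
s = (1, 1, 0, 1)^T — this equals column 13 of H (binary 1101), so error is at position 13.
Correct: flip bit 13 of r = 010011111100000 to get c = 010011111100100.


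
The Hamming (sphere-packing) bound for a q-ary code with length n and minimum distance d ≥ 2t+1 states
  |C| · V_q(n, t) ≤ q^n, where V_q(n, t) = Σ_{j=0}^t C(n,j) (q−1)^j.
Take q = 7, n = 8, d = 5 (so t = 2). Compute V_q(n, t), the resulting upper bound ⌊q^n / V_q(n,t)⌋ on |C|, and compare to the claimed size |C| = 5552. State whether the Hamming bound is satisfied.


V_q(n, t) = 1057, q^n = 5764801, Hamming bound = 5453, |C| = 5552 > bound (violated).

Step 1: Compute V_q(n, t) = Σ_{j=0}^2 C(n, j) (q−1)^j.
  j = 0: C(8,0)·(6)^0 = 1·1 = 1.
  j = 1: C(8,1)·(6)^1 = 8·6 = 48.
  j = 2: C(8,2)·(6)^2 = 28·36 = 1008.
  V_q(n, t) = 1 + 48 + 1008 = 1057.
Step 2: q^n = 7^8 = 5764801.
Step 3: Hamming bound ⌊q^n / V_q(n,t)⌋ = ⌊5764801/1057⌋ = 5453.
Step 4: Compare |C| = 5552 to 5453: violated.
The claimed |C| lies above the Hamming bound, so no 7-ary code of length 8 with d ≥ 5 can have 5552 codewords.


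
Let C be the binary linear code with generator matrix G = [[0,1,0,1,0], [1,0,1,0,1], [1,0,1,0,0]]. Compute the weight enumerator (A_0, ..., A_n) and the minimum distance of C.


Weight distribution: A_0 = 1, A_1 = 1, A_2 = 2, A_3 = 2, A_4 = 1, A_5 = 1. Minimum distance d = 1.

Enumerate all 2^3 = 8 messages m ∈ F_2^3.
For each, compute codeword c = mG in F_2^5, then tally its weight.
  m = 000 → c = 00000, weight = 0.
  m = 100 → c = 01010, weight = 2.
  m = 010 → c = 10101, weight = 3.
  m = 110 → c = 11111, weight = 5.
  m = 001 → c = 10100, weight = 2.
  m = 101 → c = 11110, weight = 4.
  m = 011 → c = 00001, weight = 1.
  m = 111 → c = 01011, weight = 3.
Tally weights:
  weight 0: 1 codewords.
  weight 1: 1 codewords.
  weight 2: 2 codewords.
  weight 3: 2 codewords.
  weight 4: 1 codewords.
  weight 5: 1 codewords.
Minimum distance d = smallest w > 0 with A_w > 0 = 1.
Sanity: Σ A_w = 8 = 2^3 = 8 ✓.


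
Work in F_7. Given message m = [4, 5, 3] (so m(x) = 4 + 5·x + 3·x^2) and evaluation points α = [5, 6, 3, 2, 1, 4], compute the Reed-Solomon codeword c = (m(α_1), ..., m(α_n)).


c = [6, 2, 4, 5, 5, 2]

Message polynomial: m(x) = 4 + 5·x + 3·x^2 (mod 7).
For each evaluation point α_i, compute m(α_i) mod 7:
  α_1 = 5: Horner steps 3 → 6 → 6, so m(5) = 6.
  α_2 = 6: Horner steps 3 → 2 → 2, so m(6) = 2.
  α_3 = 3: Horner steps 3 → 0 → 4, so m(3) = 4.
  α_4 = 2: Horner steps 3 → 4 → 5, so m(2) = 5.
  α_5 = 1: Horner steps 3 → 1 → 5, so m(1) = 5.
  α_6 = 4: Horner steps 3 → 3 → 2, so m(4) = 2.
Codeword c = [6, 2, 4, 5, 5, 2] ∈ F_7^6.


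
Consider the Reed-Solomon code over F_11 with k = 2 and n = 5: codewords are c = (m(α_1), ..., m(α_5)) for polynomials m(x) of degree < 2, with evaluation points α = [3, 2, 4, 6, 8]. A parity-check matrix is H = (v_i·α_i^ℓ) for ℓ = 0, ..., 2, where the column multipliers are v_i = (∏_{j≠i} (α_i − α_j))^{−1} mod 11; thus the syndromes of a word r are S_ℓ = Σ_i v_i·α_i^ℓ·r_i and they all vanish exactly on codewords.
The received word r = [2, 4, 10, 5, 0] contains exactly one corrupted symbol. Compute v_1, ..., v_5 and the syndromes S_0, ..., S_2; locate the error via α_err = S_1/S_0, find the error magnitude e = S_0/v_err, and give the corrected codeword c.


S = (4, 1, 3), error at position 1, error magnitude e = 6, c = [7, 4, 10, 5, 0].

Step 1: column multipliers v_i = (∏_{j≠i}(α_i − α_j))^{−1} mod 11.
  i = 1 (α = 3): (3−2)(3−4)(3−6)(3−8) = 1·(−1)·(−3)·(−5) = −15 ≡ 7, so v_1 = 7^{−1} = 8 (mod 11).
  i = 2 (α = 2): (2−3)(2−4)(2−6)(2−8) = (−1)·(−2)·(−4)·(−6) = 48 ≡ 4, so v_2 = 4^{−1} = 3 (mod 11).
  i = 3 (α = 4): (4−3)(4−2)(4−6)(4−8) = 1·2·(−2)·(−4) = 16 ≡ 5, so v_3 = 5^{−1} = 9 (mod 11).
  i = 4 (α = 6): (6−3)(6−2)(6−4)(6−8) = 3·4·2·(−2) = −48 ≡ 7, so v_4 = 7^{−1} = 8 (mod 11).
  i = 5 (α = 8): (8−3)(8−2)(8−4)(8−6) = 5·6·4·2 = 240 ≡ 9, so v_5 = 9^{−1} = 5 (mod 11).
  v = [8, 3, 9, 8, 5].
Step 2: syndromes of r = [2, 4, 10, 5, 0] (all sums mod 11).
  S_0 = Σ v_i r_i = 8·2 + 3·4 + 9·10 + 8·5 + 5·0 = 158 ≡ 4.
  S_1 = Σ v_i α_i r_i = 8·3·2 + 3·2·4 + 9·4·10 + 8·6·5 + 5·8·0 = 672 ≡ 1.
  α_i^2 mod 11 = [9, 4, 5, 3, 9].
  S_2 = Σ v_i α_i^2 r_i = 8·9·2 + 3·4·4 + 9·5·10 + 8·3·5 + 5·9·0 = 762 ≡ 3.
  S = (4, 1, 3) ≠ 0, so r is not a codeword (an error is present).
Step 3: locate the error. For a single error e at position i, S_ℓ = v_i·e·α_i^ℓ, so α_err = S_1/S_0.
  S_0^{−1} = 4^{−1} = 3 (mod 11), so α_err = 1·3 = 3 ≡ 3 = α_1. Error position i = 1.
  Consistency check: S_2/S_1 = 3·1 = 3 ≡ 3 = α_err ✓ (single-error assumption holds).
Step 4: error magnitude e = S_0/v_1 = S_0·∏_{j≠1}(α_1 − α_j) = 4·7 = 28 ≡ 6 (mod 11).
Step 5: correct position 1: c_1 = r_1 − e = 2 − 6 ≡ 7 (mod 11). Hence c = [7, 4, 10, 5, 0].
  Check: interpolating c through the α_i gives m(x) = 9 + 3·x (degree < 2) with m(α_i) = c_i for every i, so c is indeed a codeword.


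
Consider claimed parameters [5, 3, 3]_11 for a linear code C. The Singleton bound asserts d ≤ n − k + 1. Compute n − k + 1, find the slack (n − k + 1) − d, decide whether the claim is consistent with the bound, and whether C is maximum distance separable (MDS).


Singleton RHS = n − k + 1 = 3, slack = 0, bound satisfied, MDS.

Singleton bound: d ≤ n − k + 1.
Here n = 5, k = 3, so n − k + 1 = 3.
Given d = 3, check d ≤ 3: YES.
Slack = (n − k + 1) − d = 0.
The code is MDS (slack = 0).
Description: the claimed parameters are [5, 3, 3]_11; such a code would be MDS (meets Singleton bound).


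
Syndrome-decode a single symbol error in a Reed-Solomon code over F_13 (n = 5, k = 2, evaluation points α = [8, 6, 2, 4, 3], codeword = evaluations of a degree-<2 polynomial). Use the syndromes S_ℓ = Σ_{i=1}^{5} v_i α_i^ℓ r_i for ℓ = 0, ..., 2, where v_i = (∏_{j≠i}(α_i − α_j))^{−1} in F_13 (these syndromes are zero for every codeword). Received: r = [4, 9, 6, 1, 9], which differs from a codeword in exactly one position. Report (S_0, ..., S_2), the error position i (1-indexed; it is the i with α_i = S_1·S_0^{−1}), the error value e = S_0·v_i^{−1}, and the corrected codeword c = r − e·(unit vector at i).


S = (7, 8, 11), error at position 5, error magnitude e = 12, c = [4, 9, 6, 1, 10].

Step 1: column multipliers v_i = (∏_{j≠i}(α_i − α_j))^{−1} mod 13.
  i = 1 (α = 8): (8−6)(8−2)(8−4)(8−3) = 2·6·4·5 = 240 ≡ 6, so v_1 = 6^{−1} = 11 (mod 13).
  i = 2 (α = 6): (6−8)(6−2)(6−4)(6−3) = (−2)·4·2·3 = −48 ≡ 4, so v_2 = 4^{−1} = 10 (mod 13).
  i = 3 (α = 2): (2−8)(2−6)(2−4)(2−3) = (−6)·(−4)·(−2)·(−1) = 48 ≡ 9, so v_3 = 9^{−1} = 3 (mod 13).
  i = 4 (α = 4): (4−8)(4−6)(4−2)(4−3) = (−4)·(−2)·2·1 = 16 ≡ 3, so v_4 = 3^{−1} = 9 (mod 13).
  i = 5 (α = 3): (3−8)(3−6)(3−2)(3−4) = (−5)·(−3)·1·(−1) = −15 ≡ 11, so v_5 = 11^{−1} = 6 (mod 13).
  v = [11, 10, 3, 9, 6].
Step 2: syndromes of r = [4, 9, 6, 1, 9] (all sums mod 13).
  S_0 = Σ v_i r_i = 11·4 + 10·9 + 3·6 + 9·1 + 6·9 = 215 ≡ 7.
  S_1 = Σ v_i α_i r_i = 11·8·4 + 10·6·9 + 3·2·6 + 9·4·1 + 6·3·9 = 1126 ≡ 8.
  α_i^2 mod 13 = [12, 10, 4, 3, 9].
  S_2 = Σ v_i α_i^2 r_i = 11·12·4 + 10·10·9 + 3·4·6 + 9·3·1 + 6·9·9 = 2013 ≡ 11.
  S = (7, 8, 11) ≠ 0, so r is not a codeword (an error is present).
Step 3: locate the error. For a single error e at position i, S_ℓ = v_i·e·α_i^ℓ, so α_err = S_1/S_0.
  S_0^{−1} = 7^{−1} = 2 (mod 13), so α_err = 8·2 = 16 ≡ 3 = α_5. Error position i = 5.
  Consistency check: S_2/S_1 = 11·5 = 55 ≡ 3 = α_err ✓ (single-error assumption holds).
Step 4: error magnitude e = S_0/v_5 = S_0·∏_{j≠5}(α_5 − α_j) = 7·11 = 77 ≡ 12 (mod 13).
Step 5: correct position 5: c_5 = r_5 − e = 9 − 12 ≡ 10 (mod 13). Hence c = [4, 9, 6, 1, 10].
  Check: interpolating c through the α_i gives m(x) = 11 + 4·x (degree < 2) with m(α_i) = c_i for every i, so c is indeed a codeword.


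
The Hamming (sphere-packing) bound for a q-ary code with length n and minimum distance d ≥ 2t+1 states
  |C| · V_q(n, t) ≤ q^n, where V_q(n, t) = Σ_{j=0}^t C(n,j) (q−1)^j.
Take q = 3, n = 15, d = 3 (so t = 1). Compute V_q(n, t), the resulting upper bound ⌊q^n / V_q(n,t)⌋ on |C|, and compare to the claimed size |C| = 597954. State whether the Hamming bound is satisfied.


V_q(n, t) = 31, q^n = 14348907, Hamming bound = 462867, |C| = 597954 > bound (violated).

Step 1: Compute V_q(n, t) = Σ_{j=0}^1 C(n, j) (q−1)^j.
  j = 0: C(15,0)·(2)^0 = 1·1 = 1.
  j = 1: C(15,1)·(2)^1 = 15·2 = 30.
  V_q(n, t) = 1 + 30 = 31.
Step 2: q^n = 3^15 = 14348907.
Step 3: Hamming bound ⌊q^n / V_q(n,t)⌋ = ⌊14348907/31⌋ = 462867.
Step 4: Compare |C| = 597954 to 462867: violated.
The claimed |C| lies above the Hamming bound, so no 3-ary code of length 15 with d ≥ 3 can have 597954 codewords.


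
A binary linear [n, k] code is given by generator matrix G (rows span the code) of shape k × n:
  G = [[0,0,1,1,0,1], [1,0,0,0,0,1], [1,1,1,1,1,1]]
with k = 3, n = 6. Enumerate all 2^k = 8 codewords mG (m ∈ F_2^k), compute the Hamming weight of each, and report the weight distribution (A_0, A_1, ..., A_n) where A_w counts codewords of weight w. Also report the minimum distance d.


Weight distribution: A_0 = 1, A_2 = 1, A_3 = 4, A_4 = 1, A_6 = 1. Minimum distance d = 2.

Enumerate all 2^3 = 8 messages m ∈ F_2^3.
For each, compute codeword c = mG in F_2^6, then tally its weight.
  m = 000 → c = 000000, weight = 0.
  m = 100 → c = 001101, weight = 3.
  m = 010 → c = 100001, weight = 2.
  m = 110 → c = 101100, weight = 3.
  m = 001 → c = 111111, weight = 6.
  m = 101 → c = 110010, weight = 3.
  m = 011 → c = 011110, weight = 4.
  m = 111 → c = 010011, weight = 3.
Tally weights:
  weight 0: 1 codewords.
  weight 2: 1 codewords.
  weight 3: 4 codewords.
  weight 4: 1 codewords.
  weight 6: 1 codewords.
Minimum distance d = smallest w > 0 with A_w > 0 = 2.
Sanity: Σ A_w = 8 = 2^3 = 8 ✓.


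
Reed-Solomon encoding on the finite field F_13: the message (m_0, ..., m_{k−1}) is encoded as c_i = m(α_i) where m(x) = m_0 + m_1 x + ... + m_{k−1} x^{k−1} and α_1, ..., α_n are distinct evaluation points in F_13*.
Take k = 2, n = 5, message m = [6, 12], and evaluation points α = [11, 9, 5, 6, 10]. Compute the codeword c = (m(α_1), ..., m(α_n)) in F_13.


c = [8, 10, 1, 0, 9]

Message polynomial: m(x) = 6 + 12·x (mod 13).
For each evaluation point α_i, compute m(α_i) mod 13:
  α_1 = 11: Horner steps 12 → 8, so m(11) = 8.
  α_2 = 9: Horner steps 12 → 10, so m(9) = 10.
  α_3 = 5: Horner steps 12 → 1, so m(5) = 1.
  α_4 = 6: Horner steps 12 → 0, so m(6) = 0.
  α_5 = 10: Horner steps 12 → 9, so m(10) = 9.
Codeword c = [8, 10, 1, 0, 9] ∈ F_13^5.


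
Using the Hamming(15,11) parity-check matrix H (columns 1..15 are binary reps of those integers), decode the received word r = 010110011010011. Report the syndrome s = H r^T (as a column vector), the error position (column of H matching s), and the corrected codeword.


s = (1, 0, 0, 0)^T, error position = 8, corrected codeword c = 010110001010011

Compute s = H r^T mod 2 one row at a time:
  s_1 = 1 + 1 + 0 + 1 + 0 + 0 + 1 + 1 = 5 ≡ 1 (mod 2).
  s_2 = 1 + 1 + 0 + 0 + 0 + 0 + 1 + 1 = 4 ≡ 0 (mod 2).
  s_3 = 1 + 0 + 0 + 0 + 0 + 1 + 1 + 1 = 4 ≡ 0 (mod 2).
  s_4 = 0 + 0 + 1 + 0 + 1 + 1 + 0 + 1 = 4 ≡ 0 (mod 2).
s = (1, 0, 0, 0)^T — this equals column 8 of H (binary 1000), so error is at position 8.
Correct: flip bit 8 of r = 010110011010011 to get c = 010110001010011.


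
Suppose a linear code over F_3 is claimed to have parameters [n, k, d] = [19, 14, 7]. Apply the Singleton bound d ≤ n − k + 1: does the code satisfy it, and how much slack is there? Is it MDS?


Singleton RHS = n − k + 1 = 6, slack = -1, bound violated (no such code; not MDS).

Singleton bound: d ≤ n − k + 1.
Here n = 19, k = 14, so n − k + 1 = 6.
Given d = 7, check d ≤ 6: NO.
Slack = (n − k + 1) − d = -1.
The slack is negative: d = 7 exceeds n − k + 1 = 6 by 1, so the Singleton bound is violated and no linear [19, 14, 7]_3 code can exist. In particular it is not MDS (MDS requires d = n − k + 1 exactly).
Description: the claimed parameters are [19, 14, 7]_3; such a code would be impossible (violates the Singleton bound).


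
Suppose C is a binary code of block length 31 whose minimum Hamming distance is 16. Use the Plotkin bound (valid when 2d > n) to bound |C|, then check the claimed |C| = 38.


Plotkin bound M ≤ 32; given |C| = 38 > bound (violated).

Check applicability: 2d = 32, n = 31.
2d − n = 1 > 0, so Plotkin applies.
Compute d/(2d−n) = 16/1 ≈ 16.0000.
⌊d/(2d−n)⌋ = 16.
Plotkin bound: M ≤ 2·16 = 32.
Given |C| = 38, check: VIOLATED.
This |C| is above the Plotkin bound, so no binary code with n = 31, d = 16 and 38 codewords exists.


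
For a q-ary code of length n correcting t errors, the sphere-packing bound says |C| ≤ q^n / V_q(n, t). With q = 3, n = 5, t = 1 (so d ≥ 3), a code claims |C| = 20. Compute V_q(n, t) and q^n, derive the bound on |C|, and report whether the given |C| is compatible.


V_q(n, t) = 11, q^n = 243, Hamming bound = 22, |C| = 20 ≤ bound (satisfied).

Step 1: Compute V_q(n, t) = Σ_{j=0}^1 C(n, j) (q−1)^j.
  j = 0: C(5,0)·(2)^0 = 1·1 = 1.
  j = 1: C(5,1)·(2)^1 = 5·2 = 10.
  V_q(n, t) = 1 + 10 = 11.
Step 2: q^n = 3^5 = 243.
Step 3: Hamming bound ⌊q^n / V_q(n,t)⌋ = ⌊243/11⌋ = 22.
Step 4: Compare |C| = 20 to 22: satisfied.
The claimed |C| lies below the Hamming bound.


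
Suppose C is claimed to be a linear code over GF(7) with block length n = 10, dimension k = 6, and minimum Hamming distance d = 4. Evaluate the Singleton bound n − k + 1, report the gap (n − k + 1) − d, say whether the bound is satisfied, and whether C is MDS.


Singleton RHS = n − k + 1 = 5, slack = 1, bound satisfied, not MDS.

Singleton bound: d ≤ n − k + 1.
Here n = 10, k = 6, so n − k + 1 = 5.
Given d = 4, check d ≤ 5: YES.
Slack = (n − k + 1) − d = 1.
The code is NOT MDS (slack = 1 > 0).
Description: the claimed parameters are [10, 6, 4]_7; such a code would be non-MDS.
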